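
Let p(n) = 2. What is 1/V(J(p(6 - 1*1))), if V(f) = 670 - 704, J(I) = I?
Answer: -1/34 ≈ -0.029412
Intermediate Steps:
V(f) = -34
1/V(J(p(6 - 1*1))) = 1/(-34) = -1/34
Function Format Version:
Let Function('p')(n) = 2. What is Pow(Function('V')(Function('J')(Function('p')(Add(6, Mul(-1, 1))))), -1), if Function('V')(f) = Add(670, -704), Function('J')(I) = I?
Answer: Rational(-1, 34) ≈ -0.029412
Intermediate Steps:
Function('V')(f) = -34
Pow(Function('V')(Function('J')(Function('p')(Add(6, Mul(-1, 1))))), -1) = Pow(-34, -1) = Rational(-1, 34)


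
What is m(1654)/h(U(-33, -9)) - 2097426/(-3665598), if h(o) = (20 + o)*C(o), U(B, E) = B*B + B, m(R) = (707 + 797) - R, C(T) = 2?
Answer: 330318421/657363908 ≈ 0.50249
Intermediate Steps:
m(R) = 1504 - R
U(B, E) = B + B² (U(B, E) = B² + B = B + B²)
h(o) = 40 + 2*o (h(o) = (20 + o)*2 = 40 + 2*o)
m(1654)/h(U(-33, -9)) - 2097426/(-3665598) = (1504 - 1*1654)/(40 + 2*(-33*(1 - 33))) - 2097426/(-3665598) = (1504 - 1654)/(40 + 2*(-33*(-32))) - 2097426*(-1/3665598) = -150/(40 + 2*1056) + 349571/610933 = -150/(40 + 2112) + 349571/610933 = -150/2152 + 349571/610933 = -150*1/2152 + 349571/610933 = -75/1076 + 349571/610933 = 330318421/657363908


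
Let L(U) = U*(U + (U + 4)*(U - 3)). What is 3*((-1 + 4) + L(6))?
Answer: 657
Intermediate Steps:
L(U) = U*(U + (-3 + U)*(4 + U)) (L(U) = U*(U + (4 + U)*(-3 + U)) = U*(U + (-3 + U)*(4 + U)))
3*((-1 + 4) + L(6)) = 3*((-1 + 4) + 6*(-12 + 6² + 2*6)) = 3*(3 + 6*(-12 + 36 + 12)) = 3*(3 + 6*36) = 3*(3 + 216) = 3*219 = 657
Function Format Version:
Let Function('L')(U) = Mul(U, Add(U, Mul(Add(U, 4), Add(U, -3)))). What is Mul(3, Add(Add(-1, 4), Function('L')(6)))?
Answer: 657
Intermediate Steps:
Function('L')(U) = Mul(U, Add(U, Mul(Add(-3, U), Add(4, U)))) (Function('L')(U) = Mul(U, Add(U, Mul(Add(4, U), Add(-3, U)))) = Mul(U, Add(U, Mul(Add(-3, U), Add(4, U)))))
Mul(3, Add(Add(-1, 4), Function('L')(6))) = Mul(3, Add(Add(-1, 4), Mul(6, Add(-12, Pow(6, 2), Mul(2, 6))))) = Mul(3, Add(3, Mul(6, Add(-12, 36, 12)))) = Mul(3, Add(3, Mul(6, 36))) = Mul(3, Add(3, 216)) = Mul(3, 219) = 657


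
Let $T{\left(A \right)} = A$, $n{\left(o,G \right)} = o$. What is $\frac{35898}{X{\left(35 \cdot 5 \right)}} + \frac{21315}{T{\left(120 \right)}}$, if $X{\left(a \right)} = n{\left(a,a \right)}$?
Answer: $\frac{535859}{1400} \approx 382.76$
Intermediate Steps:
$X{\left(a \right)} = a$
$\frac{35898}{X{\left(35 \cdot 5 \right)}} + \frac{21315}{T{\left(120 \right)}} = \frac{35898}{35 \cdot 5} + \frac{21315}{120} = \frac{35898}{175} + 21315 \cdot \frac{1}{120} = 35898 \cdot \frac{1}{175} + \frac{1421}{8} = \frac{35898}{175} + \frac{1421}{8} = \frac{535859}{1400}$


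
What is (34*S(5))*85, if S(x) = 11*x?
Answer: 158950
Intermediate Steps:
(34*S(5))*85 = (34*(11*5))*85 = (34*55)*85 = 1870*85 = 158950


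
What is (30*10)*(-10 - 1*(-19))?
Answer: 2700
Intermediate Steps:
(30*10)*(-10 - 1*(-19)) = 300*(-10 + 19) = 300*9 = 2700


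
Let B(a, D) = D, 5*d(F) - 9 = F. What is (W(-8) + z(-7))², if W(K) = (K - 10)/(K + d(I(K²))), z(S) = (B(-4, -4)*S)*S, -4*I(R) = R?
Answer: 83210884/2209 ≈ 37669.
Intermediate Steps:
I(R) = -R/4
d(F) = 9/5 + F/5
z(S) = -4*S² (z(S) = (-4*S)*S = -4*S²)
W(K) = (-10 + K)/(9/5 + K - K²/20) (W(K) = (K - 10)/(K + (9/5 + (-K²/4)/5)) = (-10 + K)/(K + (9/5 - K²/20)) = (-10 + K)/(9/5 + K - K²/20))
(W(-8) + z(-7))² = (20*(-10 - 8)/(36 - 1*(-8)² + 20*(-8)) - 4*(-7)²)² = (20*(-18)/(36 - 1*64 - 160) - 4*49)² = (20*(-18)/(36 - 64 - 160) - 196)² = (20*(-18)/(-188) - 196)² = (20*(-1/188)*(-18) - 196)² = (90/47 - 196)² = (-9122/47)² = 83210884/2209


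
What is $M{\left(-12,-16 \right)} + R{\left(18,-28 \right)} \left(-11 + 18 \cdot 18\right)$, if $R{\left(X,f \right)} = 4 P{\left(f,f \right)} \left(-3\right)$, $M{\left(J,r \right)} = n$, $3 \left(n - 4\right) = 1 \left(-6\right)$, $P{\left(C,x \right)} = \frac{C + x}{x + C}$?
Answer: $-3754$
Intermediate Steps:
$P{\left(C,x \right)} = 1$ ($P{\left(C,x \right)} = \frac{C + x}{C + x} = 1$)
$n = 2$ ($n = 4 + \frac{1 \left(-6\right)}{3} = 4 + \frac{1}{3} \left(-6\right) = 4 - 2 = 2$)
$M{\left(J,r \right)} = 2$
$R{\left(X,f \right)} = -12$ ($R{\left(X,f \right)} = 4 \cdot 1 \left(-3\right) = 4 \left(-3\right) = -12$)
$M{\left(-12,-16 \right)} + R{\left(18,-28 \right)} \left(-11 + 18 \cdot 18\right) = 2 - 12 \left(-11 + 18 \cdot 18\right) = 2 - 12 \left(-11 + 324\right) = 2 - 3756 = -3754$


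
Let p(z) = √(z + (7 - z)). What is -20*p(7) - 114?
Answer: -114 - 20*√7 ≈ -166.92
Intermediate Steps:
p(z) = √7
-20*p(7) - 114 = -20*√7 - 114 = -114 - 20*√7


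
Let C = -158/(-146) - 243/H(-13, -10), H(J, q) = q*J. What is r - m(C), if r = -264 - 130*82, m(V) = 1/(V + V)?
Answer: -81586611/7469 ≈ -10923.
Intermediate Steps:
H(J, q) = J*q
C = -7469/9490 (C = -158/(-146) - 243/((-13*(-10))) = -158*(-1/146) - 243/130 = 79/73 - 243*1/130 = 79/73 - 243/130 = -7469/9490 ≈ -0.78704)
m(V) = 1/(2*V)
r = -10924 (r = -264 - 10660 = -10924)
r - m(C) = -10924 - 1/(2*(-7469/9490)) = -10924 - (-9490)/(2*7469) = -10924 - 1*(-4745/7469) = -10924 + 4745/7469 = -81586611/7469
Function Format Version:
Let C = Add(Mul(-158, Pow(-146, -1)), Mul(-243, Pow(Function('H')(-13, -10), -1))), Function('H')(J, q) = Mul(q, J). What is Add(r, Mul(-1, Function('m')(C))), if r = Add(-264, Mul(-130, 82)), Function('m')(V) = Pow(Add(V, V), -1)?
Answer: Rational(-81586611, 7469) ≈ -10923.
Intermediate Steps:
Function('H')(J, q) = Mul(J, q)
C = Rational(-7469, 9490) (C = Add(Mul(-158, Pow(-146, -1)), Mul(-243, Pow(Mul(-13, -10), -1))) = Add(Mul(-158, Rational(-1, 146)), Mul(-243, Pow(130, -1))) = Add(Rational(79, 73), Mul(-243, Rational(1, 130))) = Add(Rational(79, 73), Rational(-243, 130)) = Rational(-7469, 9490) ≈ -0.78704)
Function('m')(V) = Mul(Rational(1, 2), Pow(V, -1)) (Function('m')(V) = Pow(Mul(2, V), -1) = Mul(Rational(1, 2), Pow(V, -1)))
r = -10924 (r = Add(-264, -10660) = -10924)
Add(r, Mul(-1, Function('m')(C))) = Add(-10924, Mul(-1, Mul(Rational(1, 2), Pow(Rational(-7469, 9490), -1)))) = Add(-10924, Mul(-1, Mul(Rational(1, 2), Rational(-9490, 7469)))) = Add(-10924, Mul(-1, Rational(-4745, 7469))) = Add(-10924, Rational(4745, 7469)) = Rational(-81586611, 7469)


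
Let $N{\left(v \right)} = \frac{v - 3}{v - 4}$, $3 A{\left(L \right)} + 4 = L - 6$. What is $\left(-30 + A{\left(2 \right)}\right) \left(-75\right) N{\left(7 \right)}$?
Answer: $\frac{9800}{3} \approx 3266.7$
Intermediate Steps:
$A{\left(L \right)} = - \frac{10}{3} + \frac{L}{3}$ ($A{\left(L \right)} = - \frac{4}{3} + \frac{L - 6}{3} = - \frac{4}{3} + \frac{-6 + L}{3} = - \frac{4}{3} + \left(-2 + \frac{L}{3}\right) = - \frac{10}{3} + \frac{L}{3}$)
$N{\left(v \right)} = \frac{-3 + v}{-4 + v}$
$\left(-30 + A{\left(2 \right)}\right) \left(-75\right) N{\left(7 \right)} = \left(-30 + \left(- \frac{10}{3} + \frac{1}{3} \cdot 2\right)\right) \left(-75\right) \frac{-3 + 7}{-4 + 7} = \left(-30 + \left(- \frac{10}{3} + \frac{2}{3}\right)\right) \left(-75\right) \frac{1}{3} \cdot 4 = \left(-30 - \frac{8}{3}\right) \left(-75\right) \frac{1}{3} \cdot 4 = \left(- \frac{98}{3}\right) \left(-75\right) \frac{4}{3} = 2450 \cdot \frac{4}{3} = \frac{9800}{3}$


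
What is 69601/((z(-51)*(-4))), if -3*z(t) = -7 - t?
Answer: 208803/176 ≈ 1186.4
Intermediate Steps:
z(t) = 7/3 + t/3 (z(t) = -(-7 - t)/3 = 7/3 + t/3)
69601/((z(-51)*(-4))) = 69601/(((7/3 + (1/3)*(-51))*(-4))) = 69601/(((7/3 - 17)*(-4))) = 69601/((-44/3*(-4))) = 69601/(176/3) = 69601*(3/176) = 208803/176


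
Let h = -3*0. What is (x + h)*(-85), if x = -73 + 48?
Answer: 2125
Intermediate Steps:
x = -25
h = 0
(x + h)*(-85) = (-25 + 0)*(-85) = -25*(-85) = 2125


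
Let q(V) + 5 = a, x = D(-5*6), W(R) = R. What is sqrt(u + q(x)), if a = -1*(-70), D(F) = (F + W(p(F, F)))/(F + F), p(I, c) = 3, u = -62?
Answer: sqrt(3) ≈ 1.7320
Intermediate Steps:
D(F) = (3 + F)/(2*F) (D(F) = (F + 3)/(F + F) = (3 + F)/((2*F)) = (3 + F)*(1/(2*F)) = (3 + F)/(2*F))
x = 9/20 (x = (3 - 5*6)/(2*((-5*6))) = (1/2)*(3 - 30)/(-30) = (1/2)*(-1/30)*(-27) = 9/20 ≈ 0.45000)
a = 70
q(V) = 65 (q(V) = -5 + 70 = 65)
sqrt(u + q(x)) = sqrt(-62 + 65) = sqrt(3)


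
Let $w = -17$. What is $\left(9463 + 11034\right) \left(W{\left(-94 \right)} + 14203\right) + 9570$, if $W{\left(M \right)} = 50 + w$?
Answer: $291804862$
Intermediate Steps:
$W{\left(M \right)} = 33$ ($W{\left(M \right)} = 50 - 17 = 33$)
$\left(9463 + 11034\right) \left(W{\left(-94 \right)} + 14203\right) + 9570 = \left(9463 + 11034\right) \left(33 + 14203\right) + 9570 = 20497 \cdot 14236 + 9570 = 291795292 + 9570 = 291804862$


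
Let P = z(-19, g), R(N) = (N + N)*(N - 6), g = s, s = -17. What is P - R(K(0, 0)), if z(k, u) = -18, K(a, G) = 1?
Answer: -8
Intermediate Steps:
g = -17
R(N) = 2*N*(-6 + N) (R(N) = (2*N)*(-6 + N) = 2*N*(-6 + N))
P = -18
P - R(K(0, 0)) = -18 - 2*(-6 + 1) = -18 - 2*(-5) = -18 - 1*(-10) = -18 + 10 = -8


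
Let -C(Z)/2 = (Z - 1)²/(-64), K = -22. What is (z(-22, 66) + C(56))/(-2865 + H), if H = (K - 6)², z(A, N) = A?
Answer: -2321/66592 ≈ -0.034854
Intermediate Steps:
C(Z) = (-1 + Z)²/32 (C(Z) = -2*(Z - 1)²/(-64) = -2*(-1 + Z)²*(-1)/64 = -(-1)*(-1 + Z)²/32 = (-1 + Z)²/32)
H = 784 (H = (-22 - 6)² = (-28)² = 784)
(z(-22, 66) + C(56))/(-2865 + H) = (-22 + (-1 + 56)²/32)/(-2865 + 784) = (-22 + (1/32)*55²)/(-2081) = (-22 + (1/32)*3025)*(-1/2081) = (-22 + 3025/32)*(-1/2081) = (2321/32)*(-1/2081) = -2321/66592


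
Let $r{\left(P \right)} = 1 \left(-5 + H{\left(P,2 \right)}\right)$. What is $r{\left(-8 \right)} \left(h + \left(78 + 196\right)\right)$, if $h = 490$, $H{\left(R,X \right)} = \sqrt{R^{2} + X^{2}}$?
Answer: $-3820 + 1528 \sqrt{17} \approx 2480.1$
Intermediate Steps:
$r{\left(P \right)} = -5 + \sqrt{4 + P^{2}}$ ($r{\left(P \right)} = 1 \left(-5 + \sqrt{P^{2} + 2^{2}}\right) = 1 \left(-5 + \sqrt{P^{2} + 4}\right) = 1 \left(-5 + \sqrt{4 + P^{2}}\right) = -5 + \sqrt{4 + P^{2}}$)
$r{\left(-8 \right)} \left(h + \left(78 + 196\right)\right) = \left(-5 + \sqrt{4 + \left(-8\right)^{2}}\right) \left(490 + \left(78 + 196\right)\right) = \left(-5 + \sqrt{4 + 64}\right) \left(490 + 274\right) = \left(-5 + \sqrt{68}\right) 764 = \left(-5 + 2 \sqrt{17}\right) 764 = -3820 + 1528 \sqrt{17}$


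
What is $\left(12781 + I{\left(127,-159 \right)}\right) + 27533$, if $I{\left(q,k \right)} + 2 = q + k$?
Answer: $40280$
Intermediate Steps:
$I{\left(q,k \right)} = -2 + k + q$ ($I{\left(q,k \right)} = -2 + \left(q + k\right) = -2 + \left(k + q\right) = -2 + k + q$)
$\left(12781 + I{\left(127,-159 \right)}\right) + 27533 = \left(12781 - 34\right) + 27533 = 12747 + 27533 = 40280$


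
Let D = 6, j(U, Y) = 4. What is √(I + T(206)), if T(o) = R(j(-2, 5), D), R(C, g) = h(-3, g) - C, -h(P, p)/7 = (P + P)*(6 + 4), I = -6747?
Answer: I*√6331 ≈ 79.568*I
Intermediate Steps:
h(P, p) = -140*P (h(P, p) = -7*(P + P)*(6 + 4) = -7*2*P*10 = -140*P)
R(C, g) = 420 - C (R(C, g) = -140*(-3) - C = 420 - C)
T(o) = 416 (T(o) = 420 - 1*4 = 420 - 4 = 416)
√(I + T(206)) = √(-6747 + 416) = √(-6331) = I*√6331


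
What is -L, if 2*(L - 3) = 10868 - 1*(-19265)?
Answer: -30139/2 ≈ -15070.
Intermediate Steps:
L = 30139/2 (L = 3 + (10868 - 1*(-19265))/2 = 3 + (10868 + 19265)/2 = 3 + (½)*30133 = 3 + 30133/2 = 30139/2 ≈ 15070.)
-L = -1*30139/2 = -30139/2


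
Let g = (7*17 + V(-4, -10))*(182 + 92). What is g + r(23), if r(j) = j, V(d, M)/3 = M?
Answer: 24409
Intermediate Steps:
V(d, M) = 3*M
g = 24386 (g = (7*17 + 3*(-10))*(182 + 92) = (119 - 30)*274 = 89*274 = 24386)
g + r(23) = 24386 + 23 = 24409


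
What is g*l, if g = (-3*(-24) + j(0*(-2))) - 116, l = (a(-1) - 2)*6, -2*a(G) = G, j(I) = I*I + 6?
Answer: 342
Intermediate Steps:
j(I) = 6 + I² (j(I) = I² + 6 = 6 + I²)
a(G) = -G/2
l = -9 (l = (-½*(-1) - 2)*6 = (½ - 2)*6 = -3/2*6 = -9)
g = -38 (g = (-3*(-24) + (6 + (0*(-2))²)) - 116 = (72 + (6 + 0²)) - 116 = (72 + (6 + 0)) - 116 = (72 + 6) - 116 = 78 - 116 = -38)
g*l = -38*(-9) = 342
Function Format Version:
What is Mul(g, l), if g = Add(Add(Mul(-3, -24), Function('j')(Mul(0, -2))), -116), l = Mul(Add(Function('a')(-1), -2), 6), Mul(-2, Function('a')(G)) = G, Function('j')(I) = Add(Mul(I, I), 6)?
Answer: 342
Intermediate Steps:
Function('j')(I) = Add(6, Pow(I, 2)) (Function('j')(I) = Add(Pow(I, 2), 6) = Add(6, Pow(I, 2)))
Function('a')(G) = Mul(Rational(-1, 2), G)
l = -9 (l = Mul(Add(Mul(Rational(-1, 2), -1), -2), 6) = Mul(Add(Rational(1, 2), -2), 6) = Mul(Rational(-3, 2), 6) = -9)
g = -38 (g = Add(Add(Mul(-3, -24), Add(6, Pow(Mul(0, -2), 2))), -116) = Add(Add(72, Add(6, Pow(0, 2))), -116) = Add(Add(72, Add(6, 0)), -116) = Add(Add(72, 6), -116) = Add(78, -116) = -38)
Mul(g, l) = Mul(-38, -9) = 342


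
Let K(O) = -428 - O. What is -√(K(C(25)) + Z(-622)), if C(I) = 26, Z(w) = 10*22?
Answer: -3*I*√26 ≈ -15.297*I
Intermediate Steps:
Z(w) = 220
-√(K(C(25)) + Z(-622)) = -√((-428 - 1*26) + 220) = -√((-428 - 26) + 220) = -√(-454 + 220) = -√(-234) = -3*I*√26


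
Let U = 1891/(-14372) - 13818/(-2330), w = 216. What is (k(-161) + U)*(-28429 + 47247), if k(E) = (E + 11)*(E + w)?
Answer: -1298778765676603/8371690 ≈ -1.5514e+8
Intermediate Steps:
k(E) = (11 + E)*(216 + E) (k(E) = (E + 11)*(E + 216) = (11 + E)*(216 + E))
U = 97093133/16743380 (U = 1891*(-1/14372) - 13818*(-1/2330) = -1891/14372 + 6909/1165 = 97093133/16743380 ≈ 5.7989)
(k(-161) + U)*(-28429 + 47247) = ((2376 + (-161)**2 + 227*(-161)) + 97093133/16743380)*(-28429 + 47247) = ((2376 + 25921 - 36547) + 97093133/16743380)*18818 = (-8250 + 97093133/16743380)*18818 = -138035791867/16743380*18818 = -1298778765676603/8371690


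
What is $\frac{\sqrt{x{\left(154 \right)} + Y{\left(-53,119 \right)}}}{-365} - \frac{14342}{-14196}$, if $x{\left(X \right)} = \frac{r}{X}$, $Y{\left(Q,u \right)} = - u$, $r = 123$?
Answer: $\frac{7171}{7098} - \frac{i \sqrt{2803262}}{56210} \approx 1.0103 - 0.029786 i$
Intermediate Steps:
$x{\left(X \right)} = \frac{123}{X}$
$\frac{\sqrt{x{\left(154 \right)} + Y{\left(-53,119 \right)}}}{-365} - \frac{14342}{-14196} = \frac{\sqrt{\frac{123}{154} - 119}}{-365} - \frac{14342}{-14196} = \sqrt{123 \cdot \frac{1}{154} - 119} \left(- \frac{1}{365}\right) - - \frac{7171}{7098} = \sqrt{\frac{123}{154} - 119} \left(- \frac{1}{365}\right) + \frac{7171}{7098} = \sqrt{- \frac{18203}{154}} \left(- \frac{1}{365}\right) + \frac{7171}{7098} = \frac{i \sqrt{2803262}}{154} \left(- \frac{1}{365}\right) + \frac{7171}{7098} = - \frac{i \sqrt{2803262}}{56210} + \frac{7171}{7098} = \frac{7171}{7098} - \frac{i \sqrt{2803262}}{56210}$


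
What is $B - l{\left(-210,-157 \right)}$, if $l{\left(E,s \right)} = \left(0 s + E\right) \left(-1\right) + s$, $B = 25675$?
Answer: $25622$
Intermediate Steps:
$l{\left(E,s \right)} = s - E$ ($l{\left(E,s \right)} = \left(0 + E\right) \left(-1\right) + s = E \left(-1\right) + s = - E + s = s - E$)
$B - l{\left(-210,-157 \right)} = 25675 - \left(-157 - -210\right) = 25675 - \left(-157 + 210\right) = 25675 - 53 = 25622$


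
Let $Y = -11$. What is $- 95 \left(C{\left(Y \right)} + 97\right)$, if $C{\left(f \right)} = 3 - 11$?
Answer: $-8455$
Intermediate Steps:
$C{\left(f \right)} = -8$ ($C{\left(f \right)} = 3 - 11 = -8$)
$- 95 \left(C{\left(Y \right)} + 97\right) = - 95 \left(-8 + 97\right) = \left(-95\right) 89 = -8455$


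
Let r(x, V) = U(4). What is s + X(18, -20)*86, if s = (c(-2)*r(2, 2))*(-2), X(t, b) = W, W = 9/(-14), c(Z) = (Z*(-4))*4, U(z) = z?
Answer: -2179/7 ≈ -311.29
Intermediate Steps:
r(x, V) = 4
c(Z) = -16*Z (c(Z) = -4*Z*4 = -16*Z)
W = -9/14 (W = 9*(-1/14) = -9/14 ≈ -0.64286)
X(t, b) = -9/14
s = -256 (s = (-16*(-2)*4)*(-2) = (32*4)*(-2) = 128*(-2) = -256)
s + X(18, -20)*86 = -256 - 9/14*86 = -256 - 387/7 = -2179/7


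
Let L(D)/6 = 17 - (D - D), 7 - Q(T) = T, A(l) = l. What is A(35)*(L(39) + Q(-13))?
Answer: 4270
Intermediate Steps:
Q(T) = 7 - T
L(D) = 102 (L(D) = 6*(17 - (D - D)) = 6*(17 - 1*0) = 6*(17 + 0) = 6*17 = 102)
A(35)*(L(39) + Q(-13)) = 35*(102 + (7 - 1*(-13))) = 35*(102 + (7 + 13)) = 35*(102 + 20) = 35*122 = 4270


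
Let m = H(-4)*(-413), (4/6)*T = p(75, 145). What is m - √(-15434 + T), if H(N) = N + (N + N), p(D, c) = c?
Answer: 4956 - I*√60866/2 ≈ 4956.0 - 123.36*I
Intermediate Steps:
T = 435/2 (T = (3/2)*145 = 435/2 ≈ 217.50)
H(N) = 3*N (H(N) = N + 2*N = 3*N)
m = 4956 (m = (3*(-4))*(-413) = -12*(-413) = 4956)
m - √(-15434 + T) = 4956 - √(-15434 + 435/2) = 4956 - √(-30433/2) = 4956 - I*√60866/2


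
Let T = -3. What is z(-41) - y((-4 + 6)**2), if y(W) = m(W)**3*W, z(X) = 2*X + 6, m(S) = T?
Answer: 32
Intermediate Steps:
m(S) = -3
z(X) = 6 + 2*X
y(W) = -27*W (y(W) = (-3)**3*W = -27*W)
z(-41) - y((-4 + 6)**2) = (6 + 2*(-41)) - (-27)*(-4 + 6)**2 = (6 - 82) - (-27)*2**2 = -76 - (-27)*4 = -76 - 1*(-108) = -76 + 108 = 32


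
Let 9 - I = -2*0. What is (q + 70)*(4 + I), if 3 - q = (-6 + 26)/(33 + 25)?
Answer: 27391/29 ≈ 944.52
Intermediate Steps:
I = 9 (I = 9 - (-2)*0 = 9 - 1*0 = 9 + 0 = 9)
q = 77/29 (q = 3 - (-6 + 26)/(33 + 25) = 3 - 20/58 = 3 - 1*10/29 = 3 - 10/29 = 77/29 ≈ 2.6552)
(q + 70)*(4 + I) = (77/29 + 70)*(4 + 9) = (2107/29)*13 = 27391/29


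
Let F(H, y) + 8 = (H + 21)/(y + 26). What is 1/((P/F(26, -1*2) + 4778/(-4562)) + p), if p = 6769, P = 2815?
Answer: 66149/416872428 ≈ 0.00015868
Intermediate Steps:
F(H, y) = -8 + (21 + H)/(26 + y) (F(H, y) = -8 + (H + 21)/(y + 26) = -8 + (21 + H)/(26 + y))
1/((P/F(26, -1*2) + 4778/(-4562)) + p) = 1/((2815/(((-187 + 26 - (-8)*2)/(26 - 1*2))) + 4778/(-4562)) + 6769) = 1/((2815/(((-187 + 26 - 8*(-2))/(26 - 2))) + 4778*(-1/4562)) + 6769) = 1/((2815/(((-187 + 26 + 16)/24)) - 2389/2281) + 6769) = 1/((2815/(((1/24)*(-145))) - 2389/2281) + 6769) = 1/((2815/(-145/24) - 2389/2281) + 6769) = 1/((2815*(-24/145) - 2389/2281) + 6769) = 1/((-13512/29 - 2389/2281) + 6769) = 1/(-30890153/66149 + 6769) = 1/(416872428/66149) = 66149/416872428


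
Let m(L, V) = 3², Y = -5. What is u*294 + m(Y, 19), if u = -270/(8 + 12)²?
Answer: -3789/20 ≈ -189.45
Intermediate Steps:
m(L, V) = 9
u = -27/40 (u = -270/(20²) = -270/400 = -270*1/400 = -27/40 ≈ -0.67500)
u*294 + m(Y, 19) = -27/40*294 + 9 = -3969/20 + 9 = -3789/20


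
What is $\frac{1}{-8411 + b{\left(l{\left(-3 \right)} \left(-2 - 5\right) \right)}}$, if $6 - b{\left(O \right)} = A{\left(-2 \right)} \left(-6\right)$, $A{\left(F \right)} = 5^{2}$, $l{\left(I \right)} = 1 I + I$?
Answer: $- \frac{1}{8255} \approx -0.00012114$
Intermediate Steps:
$l{\left(I \right)} = 2 I$ ($l{\left(I \right)} = I + I = 2 I$)
$A{\left(F \right)} = 25$
$b{\left(O \right)} = 156$ ($b{\left(O \right)} = 6 - 25 \left(-6\right) = 6 - -150 = 6 + 150 = 156$)
$\frac{1}{-8411 + b{\left(l{\left(-3 \right)} \left(-2 - 5\right) \right)}} = \frac{1}{-8411 + 156} = \frac{1}{-8255} = - \frac{1}{8255}$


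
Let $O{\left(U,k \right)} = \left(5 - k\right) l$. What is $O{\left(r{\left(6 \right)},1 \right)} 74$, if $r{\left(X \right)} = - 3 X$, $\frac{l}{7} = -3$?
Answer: $-6216$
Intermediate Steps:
$l = -21$ ($l = 7 \left(-3\right) = -21$)
$O{\left(U,k \right)} = -105 + 21 k$ ($O{\left(U,k \right)} = \left(5 - k\right) \left(-21\right) = -105 + 21 k$)
$O{\left(r{\left(6 \right)},1 \right)} 74 = \left(-105 + 21 \cdot 1\right) 74 = \left(-105 + 21\right) 74 = \left(-84\right) 74 = -6216$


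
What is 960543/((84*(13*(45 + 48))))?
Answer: 106727/11284 ≈ 9.4583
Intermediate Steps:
960543/((84*(13*(45 + 48)))) = 960543/((84*(13*93))) = 960543/((84*1209)) = 960543/101556 = 960543*(1/101556) = 106727/11284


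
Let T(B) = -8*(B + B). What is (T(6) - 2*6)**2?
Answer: 11664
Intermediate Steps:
T(B) = -16*B
(T(6) - 2*6)**2 = (-16*6 - 2*6)**2 = (-96 - 12)**2 = (-108)**2 = 11664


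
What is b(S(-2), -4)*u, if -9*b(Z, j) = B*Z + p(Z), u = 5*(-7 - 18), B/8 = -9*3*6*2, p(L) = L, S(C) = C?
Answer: 647750/9 ≈ 71972.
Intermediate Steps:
B = -2592 (B = 8*(-9*3*6*2) = 8*(-162*2) = 8*(-9*36) = 8*(-324) = -2592)
u = -125 (u = 5*(-25) = -125)
b(Z, j) = 2591*Z/9 (b(Z, j) = -(-2592*Z + Z)/9 = -(-2591)*Z/9 = 2591*Z/9)
b(S(-2), -4)*u = ((2591/9)*(-2))*(-125) = -5182/9*(-125) = 647750/9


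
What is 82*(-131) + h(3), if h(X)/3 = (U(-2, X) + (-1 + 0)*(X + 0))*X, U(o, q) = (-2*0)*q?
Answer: -10769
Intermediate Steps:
U(o, q) = 0 (U(o, q) = 0*q = 0)
h(X) = -3*X² (h(X) = 3*((0 + (-1 + 0)*(X + 0))*X) = 3*((0 - X)*X) = 3*((-X)*X) = 3*(-X²) = -3*X²)
82*(-131) + h(3) = 82*(-131) - 3*3² = -10742 - 3*9 = -10742 - 27 = -10769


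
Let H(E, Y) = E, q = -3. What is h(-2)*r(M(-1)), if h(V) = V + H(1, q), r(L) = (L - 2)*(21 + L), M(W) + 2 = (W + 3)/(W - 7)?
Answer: 1275/16 ≈ 79.688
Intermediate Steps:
M(W) = -2 + (3 + W)/(-7 + W) (M(W) = -2 + (W + 3)/(W - 7) = -2 + (3 + W)/(-7 + W))
r(L) = (-2 + L)*(21 + L)
h(V) = 1 + V (h(V) = V + 1 = 1 + V)
h(-2)*r(M(-1)) = (1 - 2)*(-42 + ((17 - 1*(-1))/(-7 - 1))² + 19*((17 - 1*(-1))/(-7 - 1))) = -(-42 + ((17 + 1)/(-8))² + 19*((17 + 1)/(-8))) = -(-42 + (-⅛*18)² + 19*(-⅛*18)) = -(-42 + (-9/4)² + 19*(-9/4)) = -(-42 + 81/16 - 171/4) = -1*(-1275/16) = 1275/16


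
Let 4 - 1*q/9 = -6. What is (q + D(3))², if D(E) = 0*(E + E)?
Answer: 8100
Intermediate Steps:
D(E) = 0 (D(E) = 0*(2*E) = 0)
q = 90 (q = 36 - 9*(-6) = 36 + 54 = 90)
(q + D(3))² = (90 + 0)² = 90² = 8100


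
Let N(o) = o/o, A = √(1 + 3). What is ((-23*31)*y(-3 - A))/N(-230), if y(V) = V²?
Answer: -17825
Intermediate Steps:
A = 2 (A = √4 = 2)
N(o) = 1
((-23*31)*y(-3 - A))/N(-230) = ((-23*31)*(-3 - 1*2)²)/1 = -713*(-3 - 2)²*1 = -713*(-5)²*1 = -713*25*1 = -17825*1 = -17825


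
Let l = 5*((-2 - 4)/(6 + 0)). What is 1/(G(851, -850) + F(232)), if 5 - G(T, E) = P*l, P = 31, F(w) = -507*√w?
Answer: -20/7451221 - 507*√58/29804884 ≈ -0.00013223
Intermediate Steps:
l = -5 (l = 5*(-6/6) = 5*(-6*⅙) = 5*(-1) = -5)
G(T, E) = 160 (G(T, E) = 5 - 31*(-5) = 5 - 1*(-155) = 5 + 155 = 160)
1/(G(851, -850) + F(232)) = 1/(160 - 1014*√58)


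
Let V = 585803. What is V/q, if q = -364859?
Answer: -585803/364859 ≈ -1.6056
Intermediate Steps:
V/q = 585803/(-364859) = 585803*(-1/364859) = -585803/364859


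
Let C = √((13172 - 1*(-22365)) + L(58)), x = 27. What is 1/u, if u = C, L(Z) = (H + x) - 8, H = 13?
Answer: √35569/35569 ≈ 0.0053023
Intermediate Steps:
L(Z) = 32 (L(Z) = (13 + 27) - 8 = 40 - 8 = 32)
C = √35569 (C = √((13172 - 1*(-22365)) + 32) = √((13172 + 22365) + 32) = √(35537 + 32) = √35569 ≈ 188.60)
u = √35569 ≈ 188.60
1/u = 1/(√35569) = √35569/35569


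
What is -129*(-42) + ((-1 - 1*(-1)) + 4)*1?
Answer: 5422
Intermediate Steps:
-129*(-42) + ((-1 - 1*(-1)) + 4)*1 = 5418 + ((-1 + 1) + 4)*1 = 5418 + (0 + 4)*1 = 5418 + 4*1 = 5418 + 4 = 5422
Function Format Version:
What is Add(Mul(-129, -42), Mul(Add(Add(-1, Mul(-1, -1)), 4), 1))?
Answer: 5422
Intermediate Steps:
Add(Mul(-129, -42), Mul(Add(Add(-1, Mul(-1, -1)), 4), 1)) = Add(5418, Mul(Add(Add(-1, 1), 4), 1)) = Add(5418, Mul(Add(0, 4), 1)) = Add(5418, Mul(4, 1)) = Add(5418, 4) = 5422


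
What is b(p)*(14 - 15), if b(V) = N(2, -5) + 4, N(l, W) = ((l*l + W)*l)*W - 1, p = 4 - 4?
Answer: -13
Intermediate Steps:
p = 0
N(l, W) = -1 + W*l*(W + l²) (N(l, W) = ((l² + W)*l)*W - 1 = ((W + l²)*l)*W - 1 = (l*(W + l²))*W - 1 = W*l*(W + l²) - 1 = -1 + W*l*(W + l²))
b(V) = 13 (b(V) = (-1 - 5*2³ + 2*(-5)²) + 4 = (-1 - 5*8 + 2*25) + 4 = (-1 - 40 + 50) + 4 = 9 + 4 = 13)
b(p)*(14 - 15) = 13*(14 - 15) = 13*(-1) = -13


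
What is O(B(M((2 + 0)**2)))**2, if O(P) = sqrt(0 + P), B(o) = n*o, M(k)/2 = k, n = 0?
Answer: 0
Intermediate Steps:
M(k) = 2*k
B(o) = 0 (B(o) = 0*o = 0)
O(P) = sqrt(P)
O(B(M((2 + 0)**2)))**2 = (sqrt(0))**2 = 0**2 = 0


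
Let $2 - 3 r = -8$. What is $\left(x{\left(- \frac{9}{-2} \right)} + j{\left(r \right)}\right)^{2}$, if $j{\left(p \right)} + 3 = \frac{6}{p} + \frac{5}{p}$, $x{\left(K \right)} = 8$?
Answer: $\frac{6889}{100} \approx 68.89$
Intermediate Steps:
$r = \frac{10}{3}$ ($r = \frac{2}{3} - - \frac{8}{3} = \frac{2}{3} + \frac{8}{3} = \frac{10}{3} \approx 3.3333$)
$j{\left(p \right)} = -3 + \frac{11}{p}$ ($j{\left(p \right)} = -3 + \left(\frac{6}{p} + \frac{5}{p}\right) = -3 + \frac{11}{p}$)
$\left(x{\left(- \frac{9}{-2} \right)} + j{\left(r \right)}\right)^{2} = \left(8 - \left(3 - \frac{11}{\frac{10}{3}}\right)\right)^{2} = \left(8 + \left(-3 + 11 \cdot \frac{3}{10}\right)\right)^{2} = \left(8 + \left(-3 + \frac{33}{10}\right)\right)^{2} = \left(8 + \frac{3}{10}\right)^{2} = \left(\frac{83}{10}\right)^{2} = \frac{6889}{100}$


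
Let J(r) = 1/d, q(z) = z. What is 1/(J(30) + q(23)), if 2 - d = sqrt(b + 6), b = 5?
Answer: 159/3610 + sqrt(11)/3610 ≈ 0.044963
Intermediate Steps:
d = 2 - sqrt(11) (d = 2 - sqrt(5 + 6) = 2 - sqrt(11) ≈ -1.3166)
J(r) = 1/(2 - sqrt(11))
1/(J(30) + q(23)) = 1/((-2/7 - sqrt(11)/7) + 23) = 1/(159/7 - sqrt(11)/7)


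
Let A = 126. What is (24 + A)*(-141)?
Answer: -21150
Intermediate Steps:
(24 + A)*(-141) = (24 + 126)*(-141) = 150*(-141) = -21150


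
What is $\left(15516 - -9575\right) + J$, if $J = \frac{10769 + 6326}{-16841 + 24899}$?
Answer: $\frac{202200373}{8058} \approx 25093.0$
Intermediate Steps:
$J = \frac{17095}{8058} \approx 2.1215$
$\left(15516 - -9575\right) + J = \left(15516 - -9575\right) + \frac{17095}{8058} = \left(15516 + 9575\right) + \frac{17095}{8058} = 25091 + \frac{17095}{8058} = \frac{202200373}{8058}$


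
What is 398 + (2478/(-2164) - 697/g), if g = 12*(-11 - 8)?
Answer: 49328335/123348 ≈ 399.91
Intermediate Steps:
g = -228 (g = 12*(-19) = -228)
398 + (2478/(-2164) - 697/g) = 398 + (2478/(-2164) - 697/(-228)) = 398 + (2478*(-1/2164) - 697*(-1/228)) = 398 + (-1239/1082 + 697/228) = 398 + 235831/123348 = 49328335/123348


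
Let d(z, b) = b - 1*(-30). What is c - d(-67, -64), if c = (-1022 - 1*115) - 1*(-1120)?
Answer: 17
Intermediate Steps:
d(z, b) = 30 + b (d(z, b) = b + 30 = 30 + b)
c = -17 (c = (-1022 - 115) + 1120 = -1137 + 1120 = -17)
c - d(-67, -64) = -17 - (30 - 64) = -17 - 1*(-34) = -17 + 34 = 17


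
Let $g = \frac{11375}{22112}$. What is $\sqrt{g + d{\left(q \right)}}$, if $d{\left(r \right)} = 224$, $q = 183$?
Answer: $\frac{3 \sqrt{762320874}}{5528} \approx 14.984$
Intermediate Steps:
$g = \frac{11375}{22112}$ ($g = 11375 \cdot \frac{1}{22112} = \frac{11375}{22112} \approx 0.51443$)
$\sqrt{g + d{\left(q \right)}} = \sqrt{\frac{11375}{22112} + 224} = \sqrt{\frac{4964463}{22112}} = \frac{3 \sqrt{762320874}}{5528}$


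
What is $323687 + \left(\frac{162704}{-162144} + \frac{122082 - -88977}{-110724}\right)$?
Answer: $\frac{60533079708955}{187012836} \approx 3.2368 \cdot 10^{5}$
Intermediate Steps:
$323687 + \left(\frac{162704}{-162144} + \frac{122082 - -88977}{-110724}\right) = 323687 + \left(162704 \left(- \frac{1}{162144}\right) + \left(122082 + 88977\right) \left(- \frac{1}{110724}\right)\right) = 323687 + \left(- \frac{10169}{10134} + 211059 \left(- \frac{1}{110724}\right)\right) = 323687 - \frac{544137377}{187012836} = \frac{60533079708955}{187012836}$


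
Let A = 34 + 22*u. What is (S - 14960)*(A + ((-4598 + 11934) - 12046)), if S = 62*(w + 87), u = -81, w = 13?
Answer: 56572080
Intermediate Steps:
S = 6200 (S = 62*(13 + 87) = 62*100 = 6200)
A = -1748 (A = 34 + 22*(-81) = 34 - 1782 = -1748)
(S - 14960)*(A + ((-4598 + 11934) - 12046)) = (6200 - 14960)*(-1748 + ((-4598 + 11934) - 12046)) = -8760*(-1748 + (7336 - 12046)) = -8760*(-1748 - 4710) = -8760*(-6458) = 56572080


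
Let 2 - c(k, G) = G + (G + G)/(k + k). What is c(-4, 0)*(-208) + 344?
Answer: -72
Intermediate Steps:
c(k, G) = 2 - G - G/k (c(k, G) = 2 - (G + (G + G)/(k + k)) = 2 - (G + (2*G)/((2*k))) = 2 - (G + (2*G)*(1/(2*k))) = 2 - (G + G/k) = 2 + (-G - G/k) = 2 - G - G/k)
c(-4, 0)*(-208) + 344 = (2 - 1*0 - 1*0/(-4))*(-208) + 344 = (2 + 0 - 1*0*(-¼))*(-208) + 344 = (2 + 0 + 0)*(-208) + 344 = 2*(-208) + 344 = -416 + 344 = -72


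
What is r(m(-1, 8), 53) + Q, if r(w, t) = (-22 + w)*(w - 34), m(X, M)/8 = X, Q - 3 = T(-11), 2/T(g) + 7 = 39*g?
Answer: 275333/218 ≈ 1263.0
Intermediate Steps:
T(g) = 2/(-7 + 39*g)
Q = 653/218 (Q = 3 + 2/(-7 + 39*(-11)) = 3 + 2/(-7 - 429) = 3 + 2/(-436) = 3 + 2*(-1/436) = 3 - 1/218 = 653/218 ≈ 2.9954)
m(X, M) = 8*X
r(w, t) = (-34 + w)*(-22 + w) (r(w, t) = (-22 + w)*(-34 + w) = (-34 + w)*(-22 + w))
r(m(-1, 8), 53) + Q = (748 + (8*(-1))² - 448*(-1)) + 653/218 = (748 + (-8)² - 56*(-8)) + 653/218 = (748 + 64 + 448) + 653/218 = 1260 + 653/218 = 275333/218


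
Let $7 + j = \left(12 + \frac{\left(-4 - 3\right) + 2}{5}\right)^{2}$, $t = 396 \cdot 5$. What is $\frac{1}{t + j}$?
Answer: $\frac{1}{2094} \approx 0.00047755$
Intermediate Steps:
$t = 1980$
$j = 114$ ($j = -7 + \left(12 + \frac{\left(-4 - 3\right) + 2}{5}\right)^{2} = -7 + \left(12 + \frac{-7 + 2}{5}\right)^{2} = -7 + \left(12 + \frac{1}{5} \left(-5\right)\right)^{2} = -7 + \left(12 - 1\right)^{2} = -7 + 11^{2} = -7 + 121 = 114$)
$\frac{1}{t + j} = \frac{1}{1980 + 114} = \frac{1}{2094}$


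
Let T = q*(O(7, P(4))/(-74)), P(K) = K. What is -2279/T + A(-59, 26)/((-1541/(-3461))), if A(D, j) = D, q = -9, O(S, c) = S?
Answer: -272748023/97083 ≈ -2809.4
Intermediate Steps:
T = 63/74 (T = -63/(-74) = -63*(-1)/74 = -9*(-7/74) = 63/74 ≈ 0.85135)
-2279/T + A(-59, 26)/((-1541/(-3461))) = -2279/63/74 - 59/((-1541/(-3461))) = -2279*74/63 - 59/((-1541*(-1/3461))) = -168646/63 - 59/1541/3461 = -168646/63 - 59*3461/1541 = -168646/63 - 204199/1541 = -272748023/97083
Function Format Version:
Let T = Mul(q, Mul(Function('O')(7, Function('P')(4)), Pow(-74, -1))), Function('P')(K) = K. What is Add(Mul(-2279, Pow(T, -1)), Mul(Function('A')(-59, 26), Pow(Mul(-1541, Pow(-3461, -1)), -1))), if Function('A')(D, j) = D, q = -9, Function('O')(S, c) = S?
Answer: Rational(-272748023, 97083) ≈ -2809.4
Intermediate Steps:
T = Rational(63, 74) (T = Mul(-9, Mul(7, Pow(-74, -1))) = Mul(-9, Mul(7, Rational(-1, 74))) = Mul(-9, Rational(-7, 74)) = Rational(63, 74) ≈ 0.85135)
Add(Mul(-2279, Pow(T, -1)), Mul(Function('A')(-59, 26), Pow(Mul(-1541, Pow(-3461, -1)), -1))) = Add(Mul(-2279, Pow(Rational(63, 74), -1)), Mul(-59, Pow(Mul(-1541, Pow(-3461, -1)), -1))) = Add(Mul(-2279, Rational(74, 63)), Mul(-59, Pow(Mul(-1541, Rational(-1, 3461)), -1))) = Add(Rational(-168646, 63), Mul(-59, Pow(Rational(1541, 3461), -1))) = Add(Rational(-168646, 63), Mul(-59, Rational(3461, 1541))) = Add(Rational(-168646, 63), Rational(-204199, 1541)) = Rational(-272748023, 97083)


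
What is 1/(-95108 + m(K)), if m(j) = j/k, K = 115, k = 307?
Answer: -307/29198041 ≈ -1.0514e-5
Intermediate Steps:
m(j) = j/307
1/(-95108 + m(K)) = 1/(-95108 + (1/307)*115) = 1/(-95108 + 115/307) = 1/(-29198041/307) = -307/29198041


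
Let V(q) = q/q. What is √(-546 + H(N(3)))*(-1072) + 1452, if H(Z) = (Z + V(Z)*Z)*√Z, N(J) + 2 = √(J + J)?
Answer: 1452 - 1072*√(-546 + 2*(-2 + √6)^(3/2)) ≈ 1452.0 - 25035.0*I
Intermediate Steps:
V(q) = 1
N(J) = -2 + √2*√J (N(J) = -2 + √(J + J) = -2 + √(2*J) = -2 + √2*√J)
H(Z) = 2*Z^(3/2) (H(Z) = (Z + 1*Z)*√Z = (Z + Z)*√Z = (2*Z)*√Z = 2*Z^(3/2))
√(-546 + H(N(3)))*(-1072) + 1452 = √(-546 + 2*(-2 + √2*√3)^(3/2))*(-1072) + 1452 = √(-546 + 2*(-2 + √6)^(3/2))*(-1072) + 1452 = -1072*√(-546 + 2*(-2 + √6)^(3/2)) + 1452 = 1452 - 1072*√(-546 + 2*(-2 + √6)^(3/2))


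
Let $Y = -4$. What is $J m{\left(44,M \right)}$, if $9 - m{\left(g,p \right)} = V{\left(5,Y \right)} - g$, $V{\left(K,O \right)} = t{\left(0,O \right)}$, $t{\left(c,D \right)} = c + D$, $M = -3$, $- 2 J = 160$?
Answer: $-4560$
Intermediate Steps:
$J = -80$ ($J = \left(- \frac{1}{2}\right) 160 = -80$)
$t{\left(c,D \right)} = D + c$
$V{\left(K,O \right)} = O$ ($V{\left(K,O \right)} = O + 0 = O$)
$m{\left(g,p \right)} = 13 + g$ ($m{\left(g,p \right)} = 9 - \left(-4 - g\right) = 9 + \left(4 + g\right) = 13 + g$)
$J m{\left(44,M \right)} = - 80 \left(13 + 44\right) = \left(-80\right) 57 = -4560$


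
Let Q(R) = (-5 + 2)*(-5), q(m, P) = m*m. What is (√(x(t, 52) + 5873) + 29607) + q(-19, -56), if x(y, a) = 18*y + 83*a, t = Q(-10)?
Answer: 29968 + √10459 ≈ 30070.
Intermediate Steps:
q(m, P) = m²
Q(R) = 15 (Q(R) = -3*(-5) = 15)
t = 15
(√(x(t, 52) + 5873) + 29607) + q(-19, -56) = (√((18*15 + 83*52) + 5873) + 29607) + (-19)² = (√((270 + 4316) + 5873) + 29607) + 361 = (√(4586 + 5873) + 29607) + 361 = (√10459 + 29607) + 361 = (29607 + √10459) + 361 = 29968 + √10459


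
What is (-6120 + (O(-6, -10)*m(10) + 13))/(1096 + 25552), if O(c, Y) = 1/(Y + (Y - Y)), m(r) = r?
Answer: -1527/6662 ≈ -0.22921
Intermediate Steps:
O(c, Y) = 1/Y (O(c, Y) = 1/(Y + 0) = 1/Y)
(-6120 + (O(-6, -10)*m(10) + 13))/(1096 + 25552) = (-6120 + (10/(-10) + 13))/(1096 + 25552) = (-6120 + (-⅒*10 + 13))/26648 = (-6120 + (-1 + 13))*(1/26648) = (-6120 + 12)*(1/26648) = -6108*1/26648 = -1527/6662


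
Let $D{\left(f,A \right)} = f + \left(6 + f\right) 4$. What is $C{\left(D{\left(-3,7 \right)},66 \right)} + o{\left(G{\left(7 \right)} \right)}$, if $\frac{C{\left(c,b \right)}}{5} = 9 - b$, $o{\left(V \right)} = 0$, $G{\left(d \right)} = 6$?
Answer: $-285$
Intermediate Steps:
$D{\left(f,A \right)} = 24 + 5 f$ ($D{\left(f,A \right)} = f + \left(24 + 4 f\right) = 24 + 5 f$)
$C{\left(c,b \right)} = 45 - 5 b$ ($C{\left(c,b \right)} = 5 \left(9 - b\right) = 45 - 5 b$)
$C{\left(D{\left(-3,7 \right)},66 \right)} + o{\left(G{\left(7 \right)} \right)} = \left(45 - 330\right) + 0 = -285 + 0 = -285$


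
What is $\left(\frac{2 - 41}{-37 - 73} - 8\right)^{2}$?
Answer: $\frac{707281}{12100} \approx 58.453$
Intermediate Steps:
$\left(\frac{2 - 41}{-37 - 73} - 8\right)^{2} = \left(- \frac{39}{-110} - 8\right)^{2} = \left(\left(-39\right) \left(- \frac{1}{110}\right) - 8\right)^{2} = \left(\frac{39}{110} - 8\right)^{2} = \left(- \frac{841}{110}\right)^{2} = \frac{707281}{12100}$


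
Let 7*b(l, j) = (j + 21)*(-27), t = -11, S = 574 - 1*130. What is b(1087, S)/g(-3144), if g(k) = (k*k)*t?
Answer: 1395/84569408 ≈ 1.6495e-5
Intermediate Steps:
S = 444 (S = 574 - 130 = 444)
b(l, j) = -81 - 27*j/7 (b(l, j) = ((j + 21)*(-27))/7 = ((21 + j)*(-27))/7 = (-567 - 27*j)/7 = -81 - 27*j/7)
g(k) = -11*k**2 (g(k) = (k*k)*(-11) = k**2*(-11) = -11*k**2)
b(1087, S)/g(-3144) = (-81 - 27/7*444)/((-11*(-3144)**2)) = (-81 - 11988/7)/((-11*9884736)) = -12555/7/(-108732096) = -12555/7*(-1/108732096) = 1395/84569408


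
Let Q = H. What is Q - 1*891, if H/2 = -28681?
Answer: -58253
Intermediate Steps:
H = -57362 (H = 2*(-28681) = -57362)
Q = -57362
Q - 1*891 = -57362 - 1*891 = -57362 - 891 = -58253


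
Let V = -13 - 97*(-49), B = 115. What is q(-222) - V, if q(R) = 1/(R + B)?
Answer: -507181/107 ≈ -4740.0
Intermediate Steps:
V = 4740 (V = -13 + 4753 = 4740)
q(R) = 1/(115 + R) (q(R) = 1/(R + 115) = 1/(115 + R))
q(-222) - V = 1/(115 - 222) - 1*4740 = 1/(-107) - 4740 = -1/107 - 4740 = -507181/107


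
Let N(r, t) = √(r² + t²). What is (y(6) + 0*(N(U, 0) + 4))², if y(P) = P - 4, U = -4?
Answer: 4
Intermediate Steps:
y(P) = -4 + P
(y(6) + 0*(N(U, 0) + 4))² = ((-4 + 6) + 0*(√((-4)² + 0²) + 4))² = (2 + 0*(√(16 + 0) + 4))² = (2 + 0*(√16 + 4))² = (2 + 0*(4 + 4))² = (2 + 0*8)² = (2 + 0)² = 2² = 4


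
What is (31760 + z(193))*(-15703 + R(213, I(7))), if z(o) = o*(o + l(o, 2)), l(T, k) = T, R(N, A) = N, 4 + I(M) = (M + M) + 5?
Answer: -1645936420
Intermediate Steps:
I(M) = 1 + 2*M (I(M) = -4 + ((M + M) + 5) = -4 + (2*M + 5) = -4 + (5 + 2*M) = 1 + 2*M)
z(o) = 2*o² (z(o) = o*(o + o) = o*(2*o) = 2*o²)
(31760 + z(193))*(-15703 + R(213, I(7))) = (31760 + 2*193²)*(-15703 + 213) = (31760 + 2*37249)*(-15490) = (31760 + 74498)*(-15490) = 106258*(-15490) = -1645936420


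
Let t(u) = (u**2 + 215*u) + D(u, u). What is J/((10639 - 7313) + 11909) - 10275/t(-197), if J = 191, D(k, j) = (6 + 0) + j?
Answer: 157253392/56933195 ≈ 2.7621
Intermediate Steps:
D(k, j) = 6 + j
t(u) = 6 + u**2 + 216*u (t(u) = (u**2 + 215*u) + (6 + u) = 6 + u**2 + 216*u)
J/((10639 - 7313) + 11909) - 10275/t(-197) = 191/((10639 - 7313) + 11909) - 10275/(6 + (-197)**2 + 216*(-197)) = 191/(3326 + 11909) - 10275/(6 + 38809 - 42552) = 191/15235 - 10275/(-3737) = 191*(1/15235) - 10275*(-1/3737) = 191/15235 + 10275/3737 = 157253392/56933195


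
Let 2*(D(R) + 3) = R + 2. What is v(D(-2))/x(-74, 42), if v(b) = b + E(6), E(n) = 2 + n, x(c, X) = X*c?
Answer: -5/3108 ≈ -0.0016088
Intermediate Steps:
D(R) = -2 + R/2 (D(R) = -3 + (R + 2)/2 = -3 + (2 + R)/2 = -3 + (1 + R/2) = -2 + R/2)
v(b) = 8 + b (v(b) = b + (2 + 6) = b + 8 = 8 + b)
v(D(-2))/x(-74, 42) = (8 + (-2 + (1/2)*(-2)))/((42*(-74))) = (8 + (-2 - 1))/(-3108) = (8 - 3)*(-1/3108) = 5*(-1/3108) = -5/3108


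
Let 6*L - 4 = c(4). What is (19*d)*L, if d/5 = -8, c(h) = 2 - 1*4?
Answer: -760/3 ≈ -253.33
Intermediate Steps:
c(h) = -2 (c(h) = 2 - 4 = -2)
L = 1/3 (L = 2/3 + (1/6)*(-2) = 2/3 - 1/3 = 1/3 ≈ 0.33333)
d = -40 (d = 5*(-8) = -40)
(19*d)*L = (19*(-40))*(1/3) = -760*1/3 = -760/3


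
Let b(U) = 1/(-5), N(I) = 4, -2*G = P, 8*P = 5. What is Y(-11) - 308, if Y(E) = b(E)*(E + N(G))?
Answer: -1533/5 ≈ -306.60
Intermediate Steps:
P = 5/8 (P = (⅛)*5 = 5/8 ≈ 0.62500)
G = -5/16 (G = -½*5/8 = -5/16 ≈ -0.31250)
b(U) = -⅕
Y(E) = -⅘ - E/5 (Y(E) = -(E + 4)/5 = -(4 + E)/5 = -⅘ - E/5)
Y(-11) - 308 = (-⅘ - ⅕*(-11)) - 308 = (-⅘ + 11/5) - 308 = 7/5 - 308 = -1533/5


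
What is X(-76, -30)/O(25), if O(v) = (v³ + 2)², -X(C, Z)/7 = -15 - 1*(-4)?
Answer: 77/244203129 ≈ 3.1531e-7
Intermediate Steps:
X(C, Z) = 77 (X(C, Z) = -7*(-15 - 1*(-4)) = -7*(-15 + 4) = -7*(-11) = 77)
O(v) = (2 + v³)²
X(-76, -30)/O(25) = 77/((2 + 25³)²) = 77/((2 + 15625)²) = 77/(15627²) = 77/244203129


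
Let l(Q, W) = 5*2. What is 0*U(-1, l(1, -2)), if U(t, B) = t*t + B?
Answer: 0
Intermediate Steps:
l(Q, W) = 10
U(t, B) = B + t**2 (U(t, B) = t**2 + B = B + t**2)
0*U(-1, l(1, -2)) = 0*(10 + (-1)**2) = 0*(10 + 1) = 0*11 = 0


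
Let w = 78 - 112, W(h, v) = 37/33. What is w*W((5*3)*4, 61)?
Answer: -1258/33 ≈ -38.121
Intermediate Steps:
W(h, v) = 37/33 (W(h, v) = 37*(1/33) = 37/33)
w = -34
w*W((5*3)*4, 61) = -34*37/33 = -1258/33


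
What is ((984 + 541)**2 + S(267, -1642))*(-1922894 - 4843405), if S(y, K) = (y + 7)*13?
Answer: -15759975668913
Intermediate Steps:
S(y, K) = 91 + 13*y (S(y, K) = (7 + y)*13 = 91 + 13*y)
((984 + 541)**2 + S(267, -1642))*(-1922894 - 4843405) = ((984 + 541)**2 + (91 + 13*267))*(-1922894 - 4843405) = (1525**2 + (91 + 3471))*(-6766299) = (2325625 + 3562)*(-6766299) = 2329187*(-6766299) = -15759975668913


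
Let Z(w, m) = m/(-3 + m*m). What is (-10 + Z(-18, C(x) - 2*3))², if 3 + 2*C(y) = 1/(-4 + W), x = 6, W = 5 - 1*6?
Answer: 192654400/1874161 ≈ 102.80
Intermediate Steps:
W = -1 (W = 5 - 6 = -1)
C(y) = -8/5 (C(y) = -3/2 + 1/(2*(-4 - 1)) = -3/2 + (½)/(-5) = -3/2 + (½)*(-⅕) = -3/2 - ⅒ = -8/5)
Z(w, m) = m/(-3 + m²)
(-10 + Z(-18, C(x) - 2*3))² = (-10 + (-8/5 - 2*3)/(-3 + (-8/5 - 2*3)²))² = (-10 + (-8/5 - 6)/(-3 + (-8/5 - 6)²))² = (-10 - 38/(5*(-3 + (-38/5)²)))² = (-10 - 38/(5*(-3 + 1444/25)))² = (-10 - 38/(5*1369/25))² = (-10 - 38/5*25/1369)² = (-10 - 190/1369)² = (-13880/1369)² = 192654400/1874161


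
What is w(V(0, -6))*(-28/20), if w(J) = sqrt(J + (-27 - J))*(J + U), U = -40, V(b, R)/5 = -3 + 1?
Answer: 210*I*sqrt(3) ≈ 363.73*I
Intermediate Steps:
V(b, R) = -10 (V(b, R) = 5*(-3 + 1) = 5*(-2) = -10)
w(J) = 3*I*sqrt(3)*(-40 + J) (w(J) = sqrt(J + (-27 - J))*(J - 40) = sqrt(-27)*(-40 + J) = (3*I*sqrt(3))*(-40 + J) = 3*I*sqrt(3)*(-40 + J))
w(V(0, -6))*(-28/20) = (3*I*sqrt(3)*(-40 - 10))*(-28/20) = (3*I*sqrt(3)*(-50))*(-28*1/20) = -150*I*sqrt(3)*(-7/5) = 210*I*sqrt(3)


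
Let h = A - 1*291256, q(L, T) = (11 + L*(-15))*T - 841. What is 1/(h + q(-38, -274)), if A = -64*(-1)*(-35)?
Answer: -1/453531 ≈ -2.2049e-6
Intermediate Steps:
q(L, T) = -841 + T*(11 - 15*L) (q(L, T) = (11 - 15*L)*T - 841 = T*(11 - 15*L) - 841 = -841 + T*(11 - 15*L))
A = -2240 (A = 64*(-35) = -2240)
h = -293496 (h = -2240 - 1*291256 = -2240 - 291256 = -293496)
1/(h + q(-38, -274)) = 1/(-293496 + (-841 + 11*(-274) - 15*(-38)*(-274))) = 1/(-293496 + (-841 - 3014 - 156180)) = 1/(-293496 - 160035) = 1/(-453531) = -1/453531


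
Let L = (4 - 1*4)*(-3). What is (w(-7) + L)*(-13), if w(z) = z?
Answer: 91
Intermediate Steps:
L = 0 (L = (4 - 4)*(-3) = 0*(-3) = 0)
(w(-7) + L)*(-13) = (-7 + 0)*(-13) = -7*(-13) = 91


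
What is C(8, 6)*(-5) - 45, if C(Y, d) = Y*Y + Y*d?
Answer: -605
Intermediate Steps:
C(Y, d) = Y**2 + Y*d
C(8, 6)*(-5) - 45 = (8*(8 + 6))*(-5) - 45 = (8*14)*(-5) - 45 = 112*(-5) - 45 = -560 - 45 = -605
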